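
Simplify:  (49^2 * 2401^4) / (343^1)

7^17

49^2 = 7^4; 2401^4 = 7^16; 343^1 = 7^3
Combine exponents: 7^17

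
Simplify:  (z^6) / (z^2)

Quotient: z^4

z^4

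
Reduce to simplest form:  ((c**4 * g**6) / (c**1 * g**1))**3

Inside the bracket: c**3 * g**5
Raise to the power 3: c**9 * g**15

c**9*g**15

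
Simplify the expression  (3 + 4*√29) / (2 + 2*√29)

(-√29 + 113)/56

Multiply numerator and denominator by -2*√29 + 2.
Denominator becomes -112; numerator becomes -226 + 2*√29.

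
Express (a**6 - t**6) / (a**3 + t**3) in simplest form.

Factor a**6 - t**6 and cancel (a**3 + t**3).

a**3 - t**3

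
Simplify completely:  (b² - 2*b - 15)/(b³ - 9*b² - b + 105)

1/(b - 7)

Factor: b² - 2*b - 15 = (b + 3)·(b - 5);  b³ - 9*b² - b + 105 = (b - 5)·(b - 7)·(b + 3)
Cancel the common factors (b + 3), (b - 5).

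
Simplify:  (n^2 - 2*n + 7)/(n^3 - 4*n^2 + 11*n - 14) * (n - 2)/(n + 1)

Factor: n^3 - 4*n^2 + 11*n - 14 = (n^2 - 2*n + 7)*(n - 2)
Cancel the common factors (n^2 - 2*n + 7), (n - 2).

1/(n + 1)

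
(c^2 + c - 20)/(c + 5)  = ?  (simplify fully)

Factor: c^2 + c - 20 = (c + 5)*(c - 4)
Cancel the common factor (c + 5).

c - 4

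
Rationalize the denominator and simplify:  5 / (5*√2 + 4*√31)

(-25*√2 + 20*√31)/446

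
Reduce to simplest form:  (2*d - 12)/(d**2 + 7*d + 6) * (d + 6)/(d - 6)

Factor: 2*d - 12 = 2*(d - 6);  d**2 + 7*d + 6 = (d + 1)*(d + 6)
Cancel the common factors (d + 6), (d - 6).

2/(d + 1)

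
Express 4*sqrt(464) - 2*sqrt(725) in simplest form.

6*sqrt(29)

4*sqrt(464) = 16*sqrt(29); 2*sqrt(725) = 10*sqrt(29)
Combine: (16 - 10)·sqrt(29) = 6*sqrt(29)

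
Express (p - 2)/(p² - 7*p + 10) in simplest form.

Factor: p² - 7*p + 10 = (p - 2)·(p - 5)
Cancel the common factor (p - 2).

1/(p - 5)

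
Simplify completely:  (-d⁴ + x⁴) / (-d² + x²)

d² + x²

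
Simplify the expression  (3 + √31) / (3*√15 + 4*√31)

Multiply numerator and denominator by -3*√15 + 4*√31.
Denominator becomes 361; numerator becomes -3*√465 - 9*√15 + 12*√31 + 124.

(-3*√465 - 9*√15 + 12*√31 + 124)/361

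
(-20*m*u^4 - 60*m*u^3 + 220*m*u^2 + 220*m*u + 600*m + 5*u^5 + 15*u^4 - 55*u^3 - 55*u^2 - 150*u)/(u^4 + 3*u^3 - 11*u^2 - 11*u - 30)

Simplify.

Factor: -20*m*u^4 - 60*m*u^3 + 220*m*u^2 + 220*m*u + 600*m + 5*u^5 + 15*u^4 - 55*u^3 - 55*u^2 - 150*u = 5*(u + 5)*(-4*m + u)*(u - 3)*(u^2 + u + 2);  u^4 + 3*u^3 - 11*u^2 - 11*u - 30 = (u + 5)*(u^2 + u + 2)*(u - 3)
Cancel the common factors (u^2 + u + 2), (u - 3), (u + 5).

-20*m + 5*u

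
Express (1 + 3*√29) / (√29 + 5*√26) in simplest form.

(-87 - √29 + 5*√26 + 15*√754)/621

Multiply numerator and denominator by -5*√26 + √29.
Denominator becomes -621; numerator becomes -15*√754 - 5*√26 + √29 + 87.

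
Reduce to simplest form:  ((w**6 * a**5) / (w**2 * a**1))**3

Inside the bracket: w**4 * a**4
Raise to the power 3: w**12 * a**12

a**12*w**12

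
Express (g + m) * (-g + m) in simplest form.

Telescope via difference of squares: (m+g)(m-g) = -g^2 + m^2.

-g^2 + m^2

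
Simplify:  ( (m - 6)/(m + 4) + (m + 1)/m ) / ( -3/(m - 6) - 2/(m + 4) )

(-2*m³ + 13*m² - 10*m + 24)/(5*m²)

Numerator: (m - 6)/(m + 4) + (m + 1)/m = (2*m² - m + 4)/(m² + 4*m)
Denominator: -3/(m - 6) - 2/(m + 4) = -5*m/(m² - 2*m - 24)
Divide: ((2*m² - m + 4)/(m² + 4*m)) · (-(m² - 2*m - 24)/(5*m)) = (-2*m³ + 13*m² - 10*m + 24)/(5*m²)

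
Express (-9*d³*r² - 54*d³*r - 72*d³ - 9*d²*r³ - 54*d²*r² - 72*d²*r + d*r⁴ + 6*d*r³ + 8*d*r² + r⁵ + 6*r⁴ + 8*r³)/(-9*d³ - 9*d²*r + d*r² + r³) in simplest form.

r² + 6*r + 8

Factor: -9*d³*r² - 54*d³*r - 72*d³ - 9*d²*r³ - 54*d²*r² - 72*d²*r + d*r⁴ + 6*d*r³ + 8*d*r² + r⁵ + 6*r⁴ + 8*r³ = (-3*d + r)·(r + 2)·(d + r)·(r + 4)·(3*d + r);  -9*d³ - 9*d²*r + d*r² + r³ = (3*d + r)·(-3*d + r)·(d + r)
Cancel the common factors (3*d + r), (-3*d + r), (d + r).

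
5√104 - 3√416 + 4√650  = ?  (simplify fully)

5√104 = 10*√26; 3√416 = 12*√26; 4√650 = 20*√26
Combine: (10 - 12 + 20)·√26 = 18*√26

18*√26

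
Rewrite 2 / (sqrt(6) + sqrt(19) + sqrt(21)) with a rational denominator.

(-3*sqrt(266) + 2*sqrt(21) + 4*sqrt(19) + 17*sqrt(6))/110

Group as (sqrt(6) + sqrt(19)) + sqrt(21); multiply by (sqrt(6) + sqrt(19)) - sqrt(21), then rationalise the remaining surd.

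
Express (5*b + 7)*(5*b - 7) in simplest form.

(5*b)**2 - (7)**2 = 25*b**2 - 49.

25*b**2 - 49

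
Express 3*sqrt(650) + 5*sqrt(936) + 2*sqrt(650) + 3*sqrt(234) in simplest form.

3*sqrt(650) = 15*sqrt(26); 5*sqrt(936) = 30*sqrt(26); 2*sqrt(650) = 10*sqrt(26); 3*sqrt(234) = 9*sqrt(26)
Combine: (15 + 30 + 10 + 9)·sqrt(26) = 64*sqrt(26)

64*sqrt(26)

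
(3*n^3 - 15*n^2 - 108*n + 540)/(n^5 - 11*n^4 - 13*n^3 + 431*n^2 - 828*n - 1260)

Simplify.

Factor: 3*n^3 - 15*n^2 - 108*n + 540 = 3*(n - 5)*(n + 6)*(n - 6);  n^5 - 11*n^4 - 13*n^3 + 431*n^2 - 828*n - 1260 = (n - 6)*(n + 1)*(n - 5)*(n - 7)*(n + 6)
Cancel the common factors (n - 5), (n + 6), (n - 6).

3/(n^2 - 6*n - 7)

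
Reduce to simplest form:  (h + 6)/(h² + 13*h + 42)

Factor: h² + 13*h + 42 = (h + 7)·(h + 6)
Cancel the common factor (h + 6).

1/(h + 7)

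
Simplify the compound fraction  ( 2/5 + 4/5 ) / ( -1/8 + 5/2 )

48/95

Numerator: 2/5 + 4/5 = 6/5
Denominator: -1/8 + 5/2 = 19/8
Divide: (6/5) · (8/19) = 48/95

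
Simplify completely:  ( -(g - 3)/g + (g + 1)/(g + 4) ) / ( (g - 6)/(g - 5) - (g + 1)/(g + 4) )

Numerator: -(g - 3)/g + (g + 1)/(g + 4) = 12/(g² + 4*g)
Denominator: (g - 6)/(g - 5) - (g + 1)/(g + 4) = (2*g - 19)/(g² - g - 20)
Divide: (12/(g² + 4*g)) · ((g² - g - 20)/(2*g - 19)) = (12*g - 60)/(2*g² - 19*g)

(12*g - 60)/(2*g² - 19*g)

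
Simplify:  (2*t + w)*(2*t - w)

4*t**2 - w**2

Difference of squares with P = 2*t, Q = w.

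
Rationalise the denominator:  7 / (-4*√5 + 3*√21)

Multiply numerator and denominator by 4*√5 + 3*√21.
Denominator becomes 109; numerator becomes 28*√5 + 21*√21.

(28*√5 + 21*√21)/109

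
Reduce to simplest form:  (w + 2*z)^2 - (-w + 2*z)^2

8*w*z

Write as f((2*z),w) - f((2*z),-w) and expand.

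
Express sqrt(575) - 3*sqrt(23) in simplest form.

sqrt(575) = 5*sqrt(23); 3*sqrt(23) = 3*sqrt(23)
Combine: (5 - 3)·sqrt(23) = 2*sqrt(23)

2*sqrt(23)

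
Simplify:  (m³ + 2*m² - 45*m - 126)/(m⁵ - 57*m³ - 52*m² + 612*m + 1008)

1/(m² - 2*m - 8)

Factor: m³ + 2*m² - 45*m - 126 = (m - 7)·(m + 6)·(m + 3);  m⁵ - 57*m³ - 52*m² + 612*m + 1008 = (m + 6)·(m + 2)·(m - 4)·(m - 7)·(m + 3)
Cancel the common factors (m + 3), (m + 6), (m - 7).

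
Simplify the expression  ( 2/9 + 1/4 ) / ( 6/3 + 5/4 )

17/117

Numerator: 2/9 + 1/4 = 17/36
Denominator: 6/3 + 5/4 = 13/4
Divide: (17/36) · (4/13) = 17/117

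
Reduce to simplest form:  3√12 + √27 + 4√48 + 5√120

25*√3 + 10*√30

3√12 = 6*√3; √27 = 3*√3; 4√48 = 16*√3; 5√120 = 10*√30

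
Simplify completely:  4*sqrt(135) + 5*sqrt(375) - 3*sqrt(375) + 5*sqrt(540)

52*sqrt(15)

4*sqrt(135) = 12*sqrt(15); 5*sqrt(375) = 25*sqrt(15); 3*sqrt(375) = 15*sqrt(15); 5*sqrt(540) = 30*sqrt(15)
Combine: (12 + 25 - 15 + 30)·sqrt(15) = 52*sqrt(15)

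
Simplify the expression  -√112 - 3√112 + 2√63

-10*√7

√112 = 4*√7; 3√112 = 12*√7; 2√63 = 6*√7
Combine: (-4 - 12 + 6)·√7 = -10*√7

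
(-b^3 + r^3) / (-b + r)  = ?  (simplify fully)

r^3 - b^3 = (-b + r)(b^2 + b*r + r^2).

b^2 + b*r + r^2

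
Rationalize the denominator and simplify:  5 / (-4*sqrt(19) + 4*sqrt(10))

(-5*sqrt(19) - 5*sqrt(10))/36

Multiply numerator and denominator by 4*sqrt(10) + 4*sqrt(19).
Denominator becomes -144; numerator becomes 20*sqrt(10) + 20*sqrt(19).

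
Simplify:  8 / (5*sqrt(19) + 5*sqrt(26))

(-8*sqrt(19) + 8*sqrt(26))/35

Multiply numerator and denominator by -5*sqrt(19) + 5*sqrt(26).
Denominator becomes 175; numerator becomes -40*sqrt(19) + 40*sqrt(26).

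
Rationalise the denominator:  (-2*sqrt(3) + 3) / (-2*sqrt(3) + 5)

(-4*sqrt(3) + 3)/13

Multiply numerator and denominator by 2*sqrt(3) + 5.
Denominator becomes 13; numerator becomes -4*sqrt(3) + 3.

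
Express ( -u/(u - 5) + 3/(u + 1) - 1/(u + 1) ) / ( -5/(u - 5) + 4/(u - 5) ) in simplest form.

(u² - u + 10)/(u + 1)

Numerator: -u/(u - 5) + 3/(u + 1) - 1/(u + 1) = (-u² + u - 10)/(u² - 4*u - 5)
Denominator: -5/(u - 5) + 4/(u - 5) = -1/(u - 5)
Divide: ((-u² + u - 10)/(u² - 4*u - 5)) · (-u + 5) = (u² - u + 10)/(u + 1)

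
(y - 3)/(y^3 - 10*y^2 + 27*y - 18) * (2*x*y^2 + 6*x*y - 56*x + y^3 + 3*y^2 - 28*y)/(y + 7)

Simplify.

(2*x*y - 8*x + y^2 - 4*y)/(y^2 - 7*y + 6)

Factor: y^3 - 10*y^2 + 27*y - 18 = (y - 3)*(y - 1)*(y - 6);  2*x*y^2 + 6*x*y - 56*x + y^3 + 3*y^2 - 28*y = (y + 7)*(y - 4)*(2*x + y)
Cancel the common factors (y + 7), (y - 3).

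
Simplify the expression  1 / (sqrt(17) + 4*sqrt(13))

Multiply numerator and denominator by -sqrt(17) + 4*sqrt(13).
Denominator becomes 191; numerator becomes -sqrt(17) + 4*sqrt(13).

(-sqrt(17) + 4*sqrt(13))/191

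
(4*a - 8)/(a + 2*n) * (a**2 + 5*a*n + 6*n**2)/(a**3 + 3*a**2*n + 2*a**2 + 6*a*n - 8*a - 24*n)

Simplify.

Factor: 4*a - 8 = 4*(a - 2);  a**2 + 5*a*n + 6*n**2 = (a + 2*n)*(a + 3*n);  a**3 + 3*a**2*n + 2*a**2 + 6*a*n - 8*a - 24*n = (a + 4)*(a + 3*n)*(a - 2)
Cancel the common factors (a + 2*n), (a + 3*n), (a - 2).

4/(a + 4)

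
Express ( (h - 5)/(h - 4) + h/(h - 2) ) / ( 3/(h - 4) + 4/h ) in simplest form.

Numerator: (h - 5)/(h - 4) + h/(h - 2) = (2*h² - 11*h + 10)/(h² - 6*h + 8)
Denominator: 3/(h - 4) + 4/h = (7*h - 16)/(h² - 4*h)
Divide: ((2*h² - 11*h + 10)/(h² - 6*h + 8)) · ((h² - 4*h)/(7*h - 16)) = (2*h³ - 11*h² + 10*h)/(7*h² - 30*h + 32)

(2*h³ - 11*h² + 10*h)/(7*h² - 30*h + 32)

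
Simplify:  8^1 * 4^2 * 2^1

8^1 = 2^3; 4^2 = 2^4; 2^1 = 2^1
Combine exponents: 2^8

2^8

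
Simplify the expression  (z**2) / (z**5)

Quotient: (z**-3)

z**(-3)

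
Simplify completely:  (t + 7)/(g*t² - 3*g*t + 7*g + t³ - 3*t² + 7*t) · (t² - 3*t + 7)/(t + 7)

1/(g + t)

Factor: g*t² - 3*g*t + 7*g + t³ - 3*t² + 7*t = (t² - 3*t + 7)·(g + t)
Cancel the common factors (t² - 3*t + 7), (t + 7).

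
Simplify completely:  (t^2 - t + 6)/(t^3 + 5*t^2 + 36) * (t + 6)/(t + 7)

1/(t + 7)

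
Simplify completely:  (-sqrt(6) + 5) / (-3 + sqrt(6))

Multiply numerator and denominator by -3 - sqrt(6).
Denominator becomes 3; numerator becomes -9 - 2*sqrt(6).

(-9 - 2*sqrt(6))/3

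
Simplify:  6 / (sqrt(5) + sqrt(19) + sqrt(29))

(-12*sqrt(2755) - 30*sqrt(29) + 90*sqrt(19) + 258*sqrt(5))/355

Group as (sqrt(19) + sqrt(29)) + sqrt(5); multiply by (sqrt(19) + sqrt(29)) - sqrt(5), then rationalise the remaining surd.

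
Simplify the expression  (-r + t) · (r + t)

Telescope via difference of squares: (t+r)(t-r) = -r² + t².

-r² + t²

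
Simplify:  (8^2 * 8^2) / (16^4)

2^(-4)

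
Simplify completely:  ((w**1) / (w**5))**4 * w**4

w**(-12)

Inside the bracket: (w**-4)
Raise to the power 4: (w**-16)
Multiply by w**4: add exponents.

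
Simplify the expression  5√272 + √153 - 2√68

5√272 = 20*√17; √153 = 3*√17; 2√68 = 4*√17
Combine: (20 + 3 - 4)·√17 = 19*√17

19*√17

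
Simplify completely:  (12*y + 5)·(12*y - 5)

Product of conjugates: (P+Q)(P-Q) = P^2 - Q^2.

144*y² - 25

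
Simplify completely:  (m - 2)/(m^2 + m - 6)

Factor: m^2 + m - 6 = (m - 2)*(m + 3)
Cancel the common factor (m - 2).

1/(m + 3)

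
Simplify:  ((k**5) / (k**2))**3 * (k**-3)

k**6

Inside the bracket: k**3
Raise to the power 3: k**9
Multiply by (k**-3): add exponents.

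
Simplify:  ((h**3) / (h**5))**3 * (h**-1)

h**(-7)

Inside the bracket: (h**-2)
Raise to the power 3: (h**-6)
Multiply by (h**-1): add exponents.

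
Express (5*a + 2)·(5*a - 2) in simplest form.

Difference of squares with P = 5*a, Q = 2.

25*a² - 4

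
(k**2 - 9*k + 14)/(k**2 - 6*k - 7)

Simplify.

Factor: k**2 - 9*k + 14 = (k - 7)*(k - 2);  k**2 - 6*k - 7 = (k + 1)*(k - 7)
Cancel the common factor (k - 7).

(k - 2)/(k + 1)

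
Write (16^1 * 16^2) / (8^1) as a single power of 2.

2^9

16^1 = 2^4; 16^2 = 2^8; 8^1 = 2^3
Combine exponents: 2^9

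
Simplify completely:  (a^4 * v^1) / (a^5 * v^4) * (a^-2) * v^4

v/a^3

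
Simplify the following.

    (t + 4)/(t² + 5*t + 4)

Factor: t² + 5*t + 4 = (t + 1)·(t + 4)
Cancel the common factor (t + 4).

1/(t + 1)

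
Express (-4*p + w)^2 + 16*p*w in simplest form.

(4*p + w)^2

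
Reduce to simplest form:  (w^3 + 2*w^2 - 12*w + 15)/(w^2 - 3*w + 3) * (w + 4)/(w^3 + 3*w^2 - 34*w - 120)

1/(w - 6)

Factor: w^3 + 2*w^2 - 12*w + 15 = (w + 5)*(w^2 - 3*w + 3);  w^3 + 3*w^2 - 34*w - 120 = (w + 4)*(w + 5)*(w - 6)
Cancel the common factors (w^2 - 3*w + 3), (w + 4), (w + 5).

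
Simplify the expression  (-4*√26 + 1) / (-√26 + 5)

Multiply numerator and denominator by 5 + √26.
Denominator becomes -1; numerator becomes -99 - 19*√26.

19*√26 + 99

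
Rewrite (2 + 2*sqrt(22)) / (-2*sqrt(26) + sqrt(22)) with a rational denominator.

Multiply numerator and denominator by sqrt(22) + 2*sqrt(26).
Denominator becomes -82; numerator becomes 2*sqrt(22) + 4*sqrt(26) + 44 + 8*sqrt(143).

(-4*sqrt(143) - 22 - 2*sqrt(26) - sqrt(22))/41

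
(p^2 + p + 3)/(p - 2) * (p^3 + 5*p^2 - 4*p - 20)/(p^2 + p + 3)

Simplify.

Factor: p^3 + 5*p^2 - 4*p - 20 = (p - 2)*(p + 2)*(p + 5)
Cancel the common factors (p^2 + p + 3), (p - 2).

p^2 + 7*p + 10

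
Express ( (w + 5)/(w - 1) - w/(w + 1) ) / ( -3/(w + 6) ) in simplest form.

(-7*w^2 - 47*w - 30)/(3*w^2 - 3)

Numerator: (w + 5)/(w - 1) - w/(w + 1) = (7*w + 5)/(w^2 - 1)
Denominator: -3/(w + 6) = -3/(w + 6)
Divide: ((7*w + 5)/(w^2 - 1)) · (-w/3 - 2) = (-7*w^2 - 47*w - 30)/(3*w^2 - 3)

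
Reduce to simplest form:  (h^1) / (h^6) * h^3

h^(-2)

Quotient: (h^-5)
Multiply by h^3: add exponents.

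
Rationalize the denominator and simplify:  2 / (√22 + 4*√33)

Multiply numerator and denominator by -4*√33 + √22.
Denominator becomes -506; numerator becomes -8*√33 + 2*√22.

(-√22 + 4*√33)/253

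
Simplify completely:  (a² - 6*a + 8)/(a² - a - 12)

Factor: a² - 6*a + 8 = (a - 2)·(a - 4);  a² - a - 12 = (a - 4)·(a + 3)
Cancel the common factor (a - 4).

(a - 2)/(a + 3)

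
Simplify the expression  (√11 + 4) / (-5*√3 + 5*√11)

Multiply numerator and denominator by 5*√3 + 5*√11.
Denominator becomes 200; numerator becomes 5*√33 + 20*√3 + 55 + 20*√11.

(√33 + 4*√3 + 11 + 4*√11)/40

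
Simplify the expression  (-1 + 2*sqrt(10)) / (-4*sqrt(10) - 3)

(-83 + 10*sqrt(10))/151

Multiply numerator and denominator by -3 + 4*sqrt(10).
Denominator becomes -151; numerator becomes -10*sqrt(10) + 83.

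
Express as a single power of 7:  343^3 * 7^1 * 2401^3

7^22

343^3 = 7^9; 7^1 = 7^1; 2401^3 = 7^12
Combine exponents: 7^22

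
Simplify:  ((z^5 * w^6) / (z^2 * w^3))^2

w^6*z^6

Inside the bracket: z^3 * w^3
Raise to the power 2: z^6 * w^6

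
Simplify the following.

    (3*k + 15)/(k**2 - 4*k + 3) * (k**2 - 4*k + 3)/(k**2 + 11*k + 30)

Factor: 3*k + 15 = 3*(k + 5);  k**2 - 4*k + 3 = (k - 1)*(k - 3);  k**2 - 4*k + 3 = (k - 3)*(k - 1);  k**2 + 11*k + 30 = (k + 6)*(k + 5)
Cancel the common factors (k + 5), (k - 3), (k - 1).

3/(k + 6)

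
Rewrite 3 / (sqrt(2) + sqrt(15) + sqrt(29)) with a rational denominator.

(-8*sqrt(15) - 21*sqrt(2) + sqrt(870) + 6*sqrt(29))/4

Group as (sqrt(2) + sqrt(15)) + sqrt(29); multiply by (sqrt(2) + sqrt(15)) - sqrt(29), then rationalise the remaining surd.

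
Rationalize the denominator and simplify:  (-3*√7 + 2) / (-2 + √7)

Multiply numerator and denominator by -√7 - 2.
Denominator becomes -3; numerator becomes 4*√7 + 17.

(-17 - 4*√7)/3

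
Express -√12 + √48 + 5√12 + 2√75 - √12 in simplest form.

20*√3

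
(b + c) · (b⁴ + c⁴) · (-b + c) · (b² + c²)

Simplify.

-b⁸ + c⁸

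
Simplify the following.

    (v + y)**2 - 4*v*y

(v - y)**2

Expanding gives v**2 - 2*v*y + y**2, a perfect square.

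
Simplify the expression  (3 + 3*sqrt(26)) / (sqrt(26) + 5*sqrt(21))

Multiply numerator and denominator by -5*sqrt(21) + sqrt(26).
Denominator becomes -499; numerator becomes -15*sqrt(546) - 15*sqrt(21) + 3*sqrt(26) + 78.

(-78 - 3*sqrt(26) + 15*sqrt(21) + 15*sqrt(546))/499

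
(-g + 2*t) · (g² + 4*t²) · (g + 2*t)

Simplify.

Pair the conjugate factors: ((2*t)+g)((2*t)-g) = -g² + 4*t², then repeat with the next factor.

-g⁴ + 16*t⁴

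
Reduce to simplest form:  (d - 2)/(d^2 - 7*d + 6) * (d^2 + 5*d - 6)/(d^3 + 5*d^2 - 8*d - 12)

Factor: d^2 - 7*d + 6 = (d - 6)*(d - 1);  d^2 + 5*d - 6 = (d + 6)*(d - 1);  d^3 + 5*d^2 - 8*d - 12 = (d - 2)*(d + 6)*(d + 1)
Cancel the common factors (d + 6), (d - 2), (d - 1).

1/(d^2 - 5*d - 6)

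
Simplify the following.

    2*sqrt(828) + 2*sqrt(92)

16*sqrt(23)

2*sqrt(828) = 12*sqrt(23); 2*sqrt(92) = 4*sqrt(23)
Combine: (12 + 4)·sqrt(23) = 16*sqrt(23)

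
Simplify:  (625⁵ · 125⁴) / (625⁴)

625⁵ = 5^20; 125⁴ = 5^12; 625⁴ = 5^16
Combine exponents: 5^16

5^16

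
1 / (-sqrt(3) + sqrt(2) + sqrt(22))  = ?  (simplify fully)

Group as (sqrt(2) + sqrt(22)) - sqrt(3); multiply by (sqrt(2) + sqrt(22)) + sqrt(3), then rationalise the remaining surd.

(-23*sqrt(2) - 4*sqrt(33) + 21*sqrt(3) + 17*sqrt(22))/265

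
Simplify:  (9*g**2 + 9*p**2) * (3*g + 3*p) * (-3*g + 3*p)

Telescope via difference of squares: ((3*p)+(3*g))((3*p)-(3*g)) = -9*g**2 + 9*p**2, then repeat with the next factor.

-81*g**4 + 81*p**4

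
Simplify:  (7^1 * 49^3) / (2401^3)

7^(-5)

7^1 = 7^1; 49^3 = 7^6; 2401^3 = 7^12
Combine exponents: 7^(-5)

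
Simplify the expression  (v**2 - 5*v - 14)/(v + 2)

Factor: v**2 - 5*v - 14 = (v - 7)*(v + 2)
Cancel the common factor (v + 2).

v - 7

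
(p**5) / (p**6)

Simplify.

1/p

Quotient: (p**-1)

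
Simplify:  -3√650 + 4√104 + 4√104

√26

3√650 = 15*√26; 4√104 = 8*√26; 4√104 = 8*√26
Combine: (-15 + 8 + 8)·√26 = √26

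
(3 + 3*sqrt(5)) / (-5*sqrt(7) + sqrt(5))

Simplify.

Multiply numerator and denominator by sqrt(5) + 5*sqrt(7).
Denominator becomes -170; numerator becomes 3*sqrt(5) + 15 + 15*sqrt(7) + 15*sqrt(35).

(-15*sqrt(35) - 15*sqrt(7) - 15 - 3*sqrt(5))/170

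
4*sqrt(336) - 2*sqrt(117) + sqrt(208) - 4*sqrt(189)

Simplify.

-2*sqrt(13) + 4*sqrt(21)

4*sqrt(336) = 16*sqrt(21); 2*sqrt(117) = 6*sqrt(13); sqrt(208) = 4*sqrt(13); 4*sqrt(189) = 12*sqrt(21)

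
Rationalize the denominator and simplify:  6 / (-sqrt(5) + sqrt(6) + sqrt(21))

(-33*sqrt(5) - 15*sqrt(21) + 30*sqrt(6) + 9*sqrt(70))/5

Group as (sqrt(6) + sqrt(21)) - sqrt(5); multiply by (sqrt(6) + sqrt(21)) + sqrt(5), then rationalise the remaining surd.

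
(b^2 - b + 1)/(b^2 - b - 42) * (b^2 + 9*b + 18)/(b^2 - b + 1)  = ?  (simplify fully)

(b + 3)/(b - 7)

Factor: b^2 - b - 42 = (b + 6)*(b - 7);  b^2 + 9*b + 18 = (b + 3)*(b + 6)
Cancel the common factors (b^2 - b + 1), (b + 6).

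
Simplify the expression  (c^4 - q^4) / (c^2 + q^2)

Factor c^4 - q^4 and cancel (c^2 + q^2).

c^2 - q^2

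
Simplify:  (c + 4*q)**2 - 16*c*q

(c - 4*q)**2

After expansion: c**2 - 8*c*q + 16*q**2 — a perfect-square trinomial.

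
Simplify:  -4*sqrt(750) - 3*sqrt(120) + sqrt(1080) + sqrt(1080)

4*sqrt(750) = 20*sqrt(30); 3*sqrt(120) = 6*sqrt(30); sqrt(1080) = 6*sqrt(30); sqrt(1080) = 6*sqrt(30)
Combine: (-20 - 6 + 6 + 6)·sqrt(30) = -14*sqrt(30)

-14*sqrt(30)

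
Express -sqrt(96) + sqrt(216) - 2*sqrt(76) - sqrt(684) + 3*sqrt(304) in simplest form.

sqrt(96) = 4*sqrt(6); sqrt(216) = 6*sqrt(6); 2*sqrt(76) = 4*sqrt(19); sqrt(684) = 6*sqrt(19); 3*sqrt(304) = 12*sqrt(19)

2*sqrt(6) + 2*sqrt(19)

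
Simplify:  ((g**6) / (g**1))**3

g**15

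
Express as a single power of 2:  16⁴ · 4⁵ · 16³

2^38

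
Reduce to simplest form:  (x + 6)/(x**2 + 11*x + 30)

Factor: x**2 + 11*x + 30 = (x + 5)*(x + 6)
Cancel the common factor (x + 6).

1/(x + 5)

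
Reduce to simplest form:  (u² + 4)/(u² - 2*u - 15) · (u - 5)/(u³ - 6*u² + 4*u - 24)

Factor: u² - 2*u - 15 = (u + 3)·(u - 5);  u³ - 6*u² + 4*u - 24 = (u - 6)·(u² + 4)
Cancel the common factors (u² + 4), (u - 5).

1/(u² - 3*u - 18)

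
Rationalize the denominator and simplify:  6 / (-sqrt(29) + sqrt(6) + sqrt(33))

Group as (sqrt(6) + sqrt(33)) - sqrt(29); multiply by (sqrt(6) + sqrt(33)) + sqrt(29), then rationalise the remaining surd.

(-15*sqrt(29) + 3*sqrt(33) + 84*sqrt(6) + 9*sqrt(638))/173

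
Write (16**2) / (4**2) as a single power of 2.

16**2 = 2**8; 4**2 = 2**4
Combine exponents: 2**4

2**4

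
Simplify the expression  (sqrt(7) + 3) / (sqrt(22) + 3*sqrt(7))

(-3*sqrt(22) - sqrt(154) + 21 + 9*sqrt(7))/41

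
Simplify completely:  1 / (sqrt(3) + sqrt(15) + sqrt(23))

(-6*sqrt(115) - 5*sqrt(23) + 11*sqrt(15) + 35*sqrt(3))/155

Group as (sqrt(3) + sqrt(15)) + sqrt(23); multiply by (sqrt(3) + sqrt(15)) - sqrt(23), then rationalise the remaining surd.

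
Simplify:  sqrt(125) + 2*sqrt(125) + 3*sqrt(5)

sqrt(125) = 5*sqrt(5); 2*sqrt(125) = 10*sqrt(5); 3*sqrt(5) = 3*sqrt(5)
Combine: (5 + 10 + 3)·sqrt(5) = 18*sqrt(5)

18*sqrt(5)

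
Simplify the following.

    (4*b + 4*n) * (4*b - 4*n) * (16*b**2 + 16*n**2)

256*b**4 - 256*n**4

Telescope via difference of squares: ((4*b)+(4*n))((4*b)-(4*n)) = 16*b**2 - 16*n**2, then repeat with the next factor.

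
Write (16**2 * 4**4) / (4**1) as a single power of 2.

16**2 = 2**8; 4**4 = 2**8; 4**1 = 2**2
Combine exponents: 2**14

2**14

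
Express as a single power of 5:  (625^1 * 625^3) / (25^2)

5^12

625^1 = 5^4; 625^3 = 5^12; 25^2 = 5^4
Combine exponents: 5^12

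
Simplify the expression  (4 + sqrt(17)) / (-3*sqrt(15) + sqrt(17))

(-3*sqrt(255) - 12*sqrt(15) - 17 - 4*sqrt(17))/118

Multiply numerator and denominator by sqrt(17) + 3*sqrt(15).
Denominator becomes -118; numerator becomes 4*sqrt(17) + 17 + 12*sqrt(15) + 3*sqrt(255).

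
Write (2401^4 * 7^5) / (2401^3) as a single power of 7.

2401^4 = 7^16; 7^5 = 7^5; 2401^3 = 7^12
Combine exponents: 7^9

7^9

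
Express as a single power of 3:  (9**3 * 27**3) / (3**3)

3**12

9**3 = 3**6; 27**3 = 3**9; 3**3 = 3**3
Combine exponents: 3**12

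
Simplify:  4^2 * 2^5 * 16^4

2^25

4^2 = 2^4; 2^5 = 2^5; 16^4 = 2^16
Combine exponents: 2^25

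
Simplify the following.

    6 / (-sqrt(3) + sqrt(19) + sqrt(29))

(-270*sqrt(3) - 42*sqrt(29) + 78*sqrt(19) + 12*sqrt(1653))/179

Group as (sqrt(19) + sqrt(29)) - sqrt(3); multiply by (sqrt(19) + sqrt(29)) + sqrt(3), then rationalise the remaining surd.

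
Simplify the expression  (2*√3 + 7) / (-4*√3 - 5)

Multiply numerator and denominator by -5 + 4*√3.
Denominator becomes -23; numerator becomes -11 + 18*√3.

(-18*√3 + 11)/23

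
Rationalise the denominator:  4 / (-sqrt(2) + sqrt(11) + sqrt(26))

(-68*sqrt(11) - 16*sqrt(143) + 140*sqrt(2) + 52*sqrt(26))/81

Group as (sqrt(11) + sqrt(26)) - sqrt(2); multiply by (sqrt(11) + sqrt(26)) + sqrt(2), then rationalise the remaining surd.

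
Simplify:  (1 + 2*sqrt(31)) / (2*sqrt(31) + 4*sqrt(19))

(-62 - sqrt(31) + 2*sqrt(19) + 4*sqrt(589))/90

Multiply numerator and denominator by -4*sqrt(19) + 2*sqrt(31).
Denominator becomes -180; numerator becomes -8*sqrt(589) - 4*sqrt(19) + 2*sqrt(31) + 124.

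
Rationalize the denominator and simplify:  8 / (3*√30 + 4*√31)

(-12*√30 + 16*√31)/113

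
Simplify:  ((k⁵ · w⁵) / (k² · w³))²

k⁶*w⁴

Inside the bracket: k³ · w²
Raise to the power 2: k⁶ · w⁴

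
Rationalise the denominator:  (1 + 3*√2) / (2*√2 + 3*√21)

Multiply numerator and denominator by -3*√21 + 2*√2.
Denominator becomes -181; numerator becomes -9*√42 - 3*√21 + 2*√2 + 12.

(-12 - 2*√2 + 3*√21 + 9*√42)/181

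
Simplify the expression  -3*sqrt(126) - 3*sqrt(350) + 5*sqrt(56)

3*sqrt(126) = 9*sqrt(14); 3*sqrt(350) = 15*sqrt(14); 5*sqrt(56) = 10*sqrt(14)
Combine: (-9 - 15 + 10)·sqrt(14) = -14*sqrt(14)

-14*sqrt(14)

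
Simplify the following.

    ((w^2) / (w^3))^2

w^(-2)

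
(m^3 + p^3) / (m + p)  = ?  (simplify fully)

m^3 + p^3 = (m + p)(m^2 - m*p + p^2).

m^2 - m*p + p^2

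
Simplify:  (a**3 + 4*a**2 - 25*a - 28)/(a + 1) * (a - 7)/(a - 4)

a**2 - 49

Factor: a**3 + 4*a**2 - 25*a - 28 = (a + 7)*(a - 4)*(a + 1)
Cancel the common factors (a + 1), (a - 4).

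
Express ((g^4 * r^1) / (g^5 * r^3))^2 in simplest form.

1/(g^2*r^4)

Inside the bracket: (g^-1) * (r^-2)
Raise to the power 2: (g^-2) * (r^-4)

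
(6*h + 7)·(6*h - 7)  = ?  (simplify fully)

36*h² - 49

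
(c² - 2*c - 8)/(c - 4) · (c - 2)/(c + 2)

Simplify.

Factor: c² - 2*c - 8 = (c - 4)·(c + 2)
Cancel the common factors (c - 4), (c + 2).

c - 2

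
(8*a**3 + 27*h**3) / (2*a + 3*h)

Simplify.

4*a**2 - 6*a*h + 9*h**2

Factor as (a+b)(a**2-ab+b**2) with a=(3*h), b=(2*a).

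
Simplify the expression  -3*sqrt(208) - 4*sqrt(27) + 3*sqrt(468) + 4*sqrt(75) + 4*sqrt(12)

6*sqrt(13) + 16*sqrt(3)

3*sqrt(208) = 12*sqrt(13); 4*sqrt(27) = 12*sqrt(3); 3*sqrt(468) = 18*sqrt(13); 4*sqrt(75) = 20*sqrt(3); 4*sqrt(12) = 8*sqrt(3)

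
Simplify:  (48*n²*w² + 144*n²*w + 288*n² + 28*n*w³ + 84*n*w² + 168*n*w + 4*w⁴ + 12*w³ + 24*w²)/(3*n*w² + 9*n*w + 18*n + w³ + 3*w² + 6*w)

Factor: 48*n²*w² + 144*n²*w + 288*n² + 28*n*w³ + 84*n*w² + 168*n*w + 4*w⁴ + 12*w³ + 24*w² = 4·(w² + 3*w + 6)·(3*n + w)·(4*n + w);  3*n*w² + 9*n*w + 18*n + w³ + 3*w² + 6*w = (3*n + w)·(w² + 3*w + 6)
Cancel the common factors (w² + 3*w + 6), (3*n + w).

16*n + 4*w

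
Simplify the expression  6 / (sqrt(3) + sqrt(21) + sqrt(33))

(-4*sqrt(231) - 6*sqrt(33) + 10*sqrt(21) + 34*sqrt(3))/19

Group as (sqrt(3) + sqrt(33)) + sqrt(21); multiply by (sqrt(3) + sqrt(33)) - sqrt(21), then rationalise the remaining surd.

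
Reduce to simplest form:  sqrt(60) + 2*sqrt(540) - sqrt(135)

11*sqrt(15)

sqrt(60) = 2*sqrt(15); 2*sqrt(540) = 12*sqrt(15); sqrt(135) = 3*sqrt(15)
Combine: (2 + 12 - 3)·sqrt(15) = 11*sqrt(15)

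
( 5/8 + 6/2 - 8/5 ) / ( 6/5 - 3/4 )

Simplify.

9/2

Numerator: 5/8 + 6/2 - 8/5 = 81/40
Denominator: 6/5 - 3/4 = 9/20
Divide: (81/40) · (20/9) = 9/2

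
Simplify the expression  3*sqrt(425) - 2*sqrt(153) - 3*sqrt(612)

-9*sqrt(17)

3*sqrt(425) = 15*sqrt(17); 2*sqrt(153) = 6*sqrt(17); 3*sqrt(612) = 18*sqrt(17)
Combine: (15 - 6 - 18)·sqrt(17) = -9*sqrt(17)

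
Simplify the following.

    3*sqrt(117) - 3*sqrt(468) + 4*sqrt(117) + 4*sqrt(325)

23*sqrt(13)

3*sqrt(117) = 9*sqrt(13); 3*sqrt(468) = 18*sqrt(13); 4*sqrt(117) = 12*sqrt(13); 4*sqrt(325) = 20*sqrt(13)
Combine: (9 - 18 + 12 + 20)·sqrt(13) = 23*sqrt(13)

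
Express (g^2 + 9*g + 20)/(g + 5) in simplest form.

g + 4

Factor: g^2 + 9*g + 20 = (g + 5)*(g + 4)
Cancel the common factor (g + 5).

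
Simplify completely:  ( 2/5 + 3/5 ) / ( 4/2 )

1/2

Numerator: 2/5 + 3/5 = 1
Denominator: 4/2 = 2
Divide: (1) · (1/2) = 1/2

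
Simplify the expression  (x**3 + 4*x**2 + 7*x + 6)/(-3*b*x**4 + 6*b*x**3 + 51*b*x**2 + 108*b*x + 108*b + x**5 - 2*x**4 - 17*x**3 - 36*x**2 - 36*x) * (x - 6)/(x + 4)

Factor: x**3 + 4*x**2 + 7*x + 6 = (x + 2)*(x**2 + 2*x + 3);  -3*b*x**4 + 6*b*x**3 + 51*b*x**2 + 108*b*x + 108*b + x**5 - 2*x**4 - 17*x**3 - 36*x**2 - 36*x = (-3*b + x)*(x + 2)*(x**2 + 2*x + 3)*(x - 6)
Cancel the common factors (x**2 + 2*x + 3), (x + 2), (x - 6).

1/(-3*b*x - 12*b + x**2 + 4*x)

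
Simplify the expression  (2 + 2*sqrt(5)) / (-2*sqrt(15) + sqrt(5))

Multiply numerator and denominator by sqrt(5) + 2*sqrt(15).
Denominator becomes -55; numerator becomes 2*sqrt(5) + 10 + 4*sqrt(15) + 20*sqrt(3).

(-20*sqrt(3) - 4*sqrt(15) - 10 - 2*sqrt(5))/55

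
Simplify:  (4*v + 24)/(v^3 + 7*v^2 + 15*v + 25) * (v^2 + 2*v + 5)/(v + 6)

4/(v + 5)

Factor: 4*v + 24 = 4*(v + 6);  v^3 + 7*v^2 + 15*v + 25 = (v + 5)*(v^2 + 2*v + 5)
Cancel the common factors (v^2 + 2*v + 5), (v + 6).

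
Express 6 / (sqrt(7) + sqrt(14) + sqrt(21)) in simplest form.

(-3*sqrt(42) + 3*sqrt(14) + 6*sqrt(7))/14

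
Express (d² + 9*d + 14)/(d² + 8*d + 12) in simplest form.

(d + 7)/(d + 6)

Factor: d² + 9*d + 14 = (d + 2)·(d + 7);  d² + 8*d + 12 = (d + 6)·(d + 2)
Cancel the common factor (d + 2).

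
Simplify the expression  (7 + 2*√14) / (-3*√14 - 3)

(-21 - 5*√14)/39

Multiply numerator and denominator by -3 + 3*√14.
Denominator becomes -117; numerator becomes 15*√14 + 63.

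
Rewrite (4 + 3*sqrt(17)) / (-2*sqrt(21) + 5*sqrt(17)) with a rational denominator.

(8*sqrt(21) + 20*sqrt(17) + 6*sqrt(357) + 255)/341

Multiply numerator and denominator by 2*sqrt(21) + 5*sqrt(17).
Denominator becomes 341; numerator becomes 8*sqrt(21) + 20*sqrt(17) + 6*sqrt(357) + 255.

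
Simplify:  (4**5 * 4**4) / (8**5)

2**3

4**5 = 2**10; 4**4 = 2**8; 8**5 = 2**15
Combine exponents: 2**3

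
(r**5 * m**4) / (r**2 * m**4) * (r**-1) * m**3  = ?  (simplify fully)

Quotient: r**3
Multiply by (r**-1) * m**3: add exponents.

m**3*r**2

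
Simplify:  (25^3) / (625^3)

25^3 = 5^6; 625^3 = 5^12
Combine exponents: 5^(-6)

5^(-6)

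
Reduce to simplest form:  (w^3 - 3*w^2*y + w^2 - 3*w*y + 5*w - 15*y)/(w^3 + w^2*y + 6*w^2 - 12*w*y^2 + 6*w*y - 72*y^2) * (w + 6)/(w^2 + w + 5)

1/(w + 4*y)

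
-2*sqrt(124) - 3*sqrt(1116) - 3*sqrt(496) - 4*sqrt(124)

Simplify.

2*sqrt(124) = 4*sqrt(31); 3*sqrt(1116) = 18*sqrt(31); 3*sqrt(496) = 12*sqrt(31); 4*sqrt(124) = 8*sqrt(31)
Combine: (-4 - 18 - 12 - 8)·sqrt(31) = -42*sqrt(31)

-42*sqrt(31)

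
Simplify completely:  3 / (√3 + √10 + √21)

Group as (√3 + √21) + √10; multiply by (√3 + √21) - √10, then rationalise the remaining surd.

(-9*√70 - 12*√21 + 21*√10 + 42*√3)/28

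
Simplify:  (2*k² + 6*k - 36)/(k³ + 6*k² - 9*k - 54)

2/(k + 3)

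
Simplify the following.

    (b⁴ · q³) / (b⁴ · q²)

Quotient: q¹

q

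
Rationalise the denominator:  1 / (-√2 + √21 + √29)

(-24*√2 - 3*√29 + 5*√21 + √1218)/66

Group as (√21 + √29) - √2; multiply by (√21 + √29) + √2, then rationalise the remaining surd.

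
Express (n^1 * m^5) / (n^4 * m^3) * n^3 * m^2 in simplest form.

m^4

Quotient: (n^-3) * m^2
Multiply by n^3 * m^2: add exponents.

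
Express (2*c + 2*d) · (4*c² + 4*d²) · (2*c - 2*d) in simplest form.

16*c⁴ - 16*d⁴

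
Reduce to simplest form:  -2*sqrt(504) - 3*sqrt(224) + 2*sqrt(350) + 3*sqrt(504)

2*sqrt(504) = 12*sqrt(14); 3*sqrt(224) = 12*sqrt(14); 2*sqrt(350) = 10*sqrt(14); 3*sqrt(504) = 18*sqrt(14)
Combine: (-12 - 12 + 10 + 18)·sqrt(14) = 4*sqrt(14)

4*sqrt(14)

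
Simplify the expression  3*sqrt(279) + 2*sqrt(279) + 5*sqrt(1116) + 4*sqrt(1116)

3*sqrt(279) = 9*sqrt(31); 2*sqrt(279) = 6*sqrt(31); 5*sqrt(1116) = 30*sqrt(31); 4*sqrt(1116) = 24*sqrt(31)
Combine: (9 + 6 + 30 + 24)·sqrt(31) = 69*sqrt(31)

69*sqrt(31)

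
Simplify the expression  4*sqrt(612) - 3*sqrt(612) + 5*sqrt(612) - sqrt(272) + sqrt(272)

4*sqrt(612) = 24*sqrt(17); 3*sqrt(612) = 18*sqrt(17); 5*sqrt(612) = 30*sqrt(17); sqrt(272) = 4*sqrt(17); sqrt(272) = 4*sqrt(17)
Combine: (24 - 18 + 30 - 4 + 4)·sqrt(17) = 36*sqrt(17)

36*sqrt(17)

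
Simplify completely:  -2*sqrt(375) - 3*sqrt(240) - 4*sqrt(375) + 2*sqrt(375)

-32*sqrt(15)

2*sqrt(375) = 10*sqrt(15); 3*sqrt(240) = 12*sqrt(15); 4*sqrt(375) = 20*sqrt(15); 2*sqrt(375) = 10*sqrt(15)
Combine: (-10 - 12 - 20 + 10)·sqrt(15) = -32*sqrt(15)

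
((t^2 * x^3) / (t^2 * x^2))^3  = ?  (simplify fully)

Inside the bracket: x^1
Raise to the power 3: x^3

x^3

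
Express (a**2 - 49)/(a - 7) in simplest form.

Factor: a**2 - 49 = (a + 7)*(a - 7)
Cancel the common factor (a - 7).

a + 7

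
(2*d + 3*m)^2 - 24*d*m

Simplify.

Expanding gives 4*d^2 - 12*d*m + 9*m^2, a perfect square.

(2*d - 3*m)^2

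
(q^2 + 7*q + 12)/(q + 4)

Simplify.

Factor: q^2 + 7*q + 12 = (q + 3)*(q + 4)
Cancel the common factor (q + 4).

q + 3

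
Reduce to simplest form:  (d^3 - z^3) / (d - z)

Apply the difference-of-cubes factorisation and cancel (d - z).

d^2 + d*z + z^2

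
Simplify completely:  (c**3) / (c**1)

c**2

Quotient: c**2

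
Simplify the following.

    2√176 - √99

2√176 = 8*√11; √99 = 3*√11
Combine: (8 - 3)·√11 = 5*√11

5*√11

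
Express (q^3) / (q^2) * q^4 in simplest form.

q^5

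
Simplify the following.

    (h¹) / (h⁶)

h^(-5)

Quotient: (h^-5)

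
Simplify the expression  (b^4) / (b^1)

b^3

Quotient: b^3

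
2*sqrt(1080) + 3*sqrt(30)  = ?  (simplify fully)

15*sqrt(30)

2*sqrt(1080) = 12*sqrt(30); 3*sqrt(30) = 3*sqrt(30)
Combine: (12 + 3)·sqrt(30) = 15*sqrt(30)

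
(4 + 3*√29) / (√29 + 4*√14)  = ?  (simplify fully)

(-87 - 4*√29 + 16*√14 + 12*√406)/195

Multiply numerator and denominator by -4*√14 + √29.
Denominator becomes -195; numerator becomes -12*√406 - 16*√14 + 4*√29 + 87.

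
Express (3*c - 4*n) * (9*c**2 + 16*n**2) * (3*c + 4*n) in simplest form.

Telescope via difference of squares: ((3*c)+(4*n))((3*c)-(4*n)) = 9*c**2 - 16*n**2, then repeat with the next factor.

81*c**4 - 256*n**4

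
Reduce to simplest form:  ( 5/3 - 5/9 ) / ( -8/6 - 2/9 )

-5/7

Numerator: 5/3 - 5/9 = 10/9
Denominator: -8/6 - 2/9 = -14/9
Divide: (10/9) · (-9/14) = -5/7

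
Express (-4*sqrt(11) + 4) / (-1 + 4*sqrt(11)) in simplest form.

Multiply numerator and denominator by -4*sqrt(11) - 1.
Denominator becomes -175; numerator becomes -12*sqrt(11) + 172.

(-172 + 12*sqrt(11))/175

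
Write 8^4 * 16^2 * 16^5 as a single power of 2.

8^4 = 2^12; 16^2 = 2^8; 16^5 = 2^20
Combine exponents: 2^40

2^40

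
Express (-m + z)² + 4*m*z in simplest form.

(m + z)²

After expansion: m² + 2*m*z + z² — a perfect-square trinomial.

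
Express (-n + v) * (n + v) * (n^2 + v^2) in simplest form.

(v+n)(v-n) = -n^2 + v^2; continue pairing.

-n^4 + v^4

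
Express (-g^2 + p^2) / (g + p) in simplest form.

-g^2 + p^2 factors as (-g + p)*(g + p).

-g + p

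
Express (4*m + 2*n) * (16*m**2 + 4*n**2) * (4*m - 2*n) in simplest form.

256*m**4 - 16*n**4

((4*m)+(2*n))((4*m)-(2*n)) = 16*m**2 - 4*n**2; continue pairing.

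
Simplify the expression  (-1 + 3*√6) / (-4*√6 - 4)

(-19 + 4*√6)/20

Multiply numerator and denominator by -4 + 4*√6.
Denominator becomes -80; numerator becomes -16*√6 + 76.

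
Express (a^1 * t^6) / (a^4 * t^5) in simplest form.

Quotient: (a^-3) * t^1

t/a^3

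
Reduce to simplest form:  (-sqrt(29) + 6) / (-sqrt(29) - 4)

(-10*sqrt(29) + 53)/13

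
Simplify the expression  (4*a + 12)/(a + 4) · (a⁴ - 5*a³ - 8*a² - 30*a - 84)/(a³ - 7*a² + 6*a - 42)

(4*a² + 20*a + 24)/(a + 4)

Factor: 4*a + 12 = 4·(a + 3);  a⁴ - 5*a³ - 8*a² - 30*a - 84 = (a² + 6)·(a + 2)·(a - 7);  a³ - 7*a² + 6*a - 42 = (a² + 6)·(a - 7)
Cancel the common factors (a² + 6), (a - 7).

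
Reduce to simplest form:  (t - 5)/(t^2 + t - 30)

1/(t + 6)

Factor: t^2 + t - 30 = (t + 6)*(t - 5)
Cancel the common factor (t - 5).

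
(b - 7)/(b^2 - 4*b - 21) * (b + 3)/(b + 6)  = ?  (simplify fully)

1/(b + 6)

Factor: b^2 - 4*b - 21 = (b + 3)*(b - 7)
Cancel the common factors (b - 7), (b + 3).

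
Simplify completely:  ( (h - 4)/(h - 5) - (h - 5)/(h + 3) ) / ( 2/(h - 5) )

Numerator: (h - 4)/(h - 5) - (h - 5)/(h + 3) = (9*h - 37)/(h^2 - 2*h - 15)
Denominator: 2/(h - 5) = 2/(h - 5)
Divide: ((9*h - 37)/(h^2 - 2*h - 15)) · (h/2 - 5/2) = (9*h - 37)/(2*h + 6)

(9*h - 37)/(2*h + 6)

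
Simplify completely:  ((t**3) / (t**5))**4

Inside the bracket: (t**-2)
Raise to the power 4: (t**-8)

t**(-8)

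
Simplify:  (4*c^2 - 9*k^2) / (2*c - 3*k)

Difference of squares: factor out (2*c - 3*k).

2*c + 3*k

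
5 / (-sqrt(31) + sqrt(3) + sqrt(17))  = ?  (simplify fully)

(55*sqrt(31) + 85*sqrt(17) + 225*sqrt(3) + 10*sqrt(1581))/83

Group as (sqrt(3) + sqrt(17)) - sqrt(31); multiply by (sqrt(3) + sqrt(17)) + sqrt(31), then rationalise the remaining surd.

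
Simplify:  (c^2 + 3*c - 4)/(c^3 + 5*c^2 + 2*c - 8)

Factor: c^2 + 3*c - 4 = (c - 1)*(c + 4);  c^3 + 5*c^2 + 2*c - 8 = (c + 2)*(c + 4)*(c - 1)
Cancel the common factors (c + 4), (c - 1).

1/(c + 2)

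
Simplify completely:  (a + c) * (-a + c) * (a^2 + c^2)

Pair the conjugate factors: (c+a)(c-a) = -a^2 + c^2, then repeat with the next factor.

-a^4 + c^4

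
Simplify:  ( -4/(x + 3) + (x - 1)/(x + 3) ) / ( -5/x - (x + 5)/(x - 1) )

(-x^3 + 6*x^2 - 5*x)/(x^3 + 13*x^2 + 25*x - 15)

Numerator: -4/(x + 3) + (x - 1)/(x + 3) = (x - 5)/(x + 3)
Denominator: -5/x - (x + 5)/(x - 1) = (-x^2 - 10*x + 5)/(x^2 - x)
Divide: ((x - 5)/(x + 3)) · ((x^2 - x)/(-x^2 - 10*x + 5)) = (-x^3 + 6*x^2 - 5*x)/(x^3 + 13*x^2 + 25*x - 15)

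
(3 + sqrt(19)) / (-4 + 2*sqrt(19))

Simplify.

Multiply numerator and denominator by -2*sqrt(19) - 4.
Denominator becomes -60; numerator becomes -50 - 10*sqrt(19).

(sqrt(19) + 5)/6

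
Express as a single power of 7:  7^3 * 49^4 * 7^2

7^13

7^3 = 7^3; 49^4 = 7^8; 7^2 = 7^2
Combine exponents: 7^13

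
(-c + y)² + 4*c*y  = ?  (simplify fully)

(c + y)²

After expansion: c² + 2*c*y + y² — a perfect-square trinomial.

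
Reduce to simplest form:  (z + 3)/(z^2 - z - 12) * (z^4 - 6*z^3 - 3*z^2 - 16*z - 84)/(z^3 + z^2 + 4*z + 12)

(z - 7)/(z - 4)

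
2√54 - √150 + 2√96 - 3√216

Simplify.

2√54 = 6*√6; √150 = 5*√6; 2√96 = 8*√6; 3√216 = 18*√6
Combine: (6 - 5 + 8 - 18)·√6 = -9*√6

-9*√6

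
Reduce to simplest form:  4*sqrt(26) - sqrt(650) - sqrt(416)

-5*sqrt(26)

4*sqrt(26) = 4*sqrt(26); sqrt(650) = 5*sqrt(26); sqrt(416) = 4*sqrt(26)
Combine: (4 - 5 - 4)·sqrt(26) = -5*sqrt(26)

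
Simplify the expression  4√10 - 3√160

4√10 = 4*√10; 3√160 = 12*√10
Combine: (4 - 12)·√10 = -8*√10

-8*√10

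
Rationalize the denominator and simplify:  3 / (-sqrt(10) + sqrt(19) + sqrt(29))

(-57*sqrt(10) + 30*sqrt(19) + 3*sqrt(5510))/380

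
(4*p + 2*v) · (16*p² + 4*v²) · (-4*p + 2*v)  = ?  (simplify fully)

Pair the conjugate factors: ((2*v)+(4*p))((2*v)-(4*p)) = -16*p² + 4*v², then repeat with the next factor.

-256*p⁴ + 16*v⁴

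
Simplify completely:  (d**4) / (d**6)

d**(-2)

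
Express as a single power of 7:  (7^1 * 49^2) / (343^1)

7^1 = 7^1; 49^2 = 7^4; 343^1 = 7^3
Combine exponents: 7^2

7^2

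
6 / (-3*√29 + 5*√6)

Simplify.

Multiply numerator and denominator by 5*√6 + 3*√29.
Denominator becomes -111; numerator becomes 30*√6 + 18*√29.

(-6*√29 - 10*√6)/37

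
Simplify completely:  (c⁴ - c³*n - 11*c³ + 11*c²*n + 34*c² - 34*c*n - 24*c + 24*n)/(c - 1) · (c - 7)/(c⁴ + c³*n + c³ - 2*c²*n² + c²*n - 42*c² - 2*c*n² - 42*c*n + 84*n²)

Factor: c⁴ - c³*n - 11*c³ + 11*c²*n + 34*c² - 34*c*n - 24*c + 24*n = (c - 1)·(c - 6)·(c - n)·(c - 4);  c⁴ + c³*n + c³ - 2*c²*n² + c²*n - 42*c² - 2*c*n² - 42*c*n + 84*n² = (c - 6)·(c - n)·(c + 7)·(c + 2*n)
Cancel the common factors (c - 6), (c - 1), (c - n).

(c² - 11*c + 28)/(c² + 2*c*n + 7*c + 14*n)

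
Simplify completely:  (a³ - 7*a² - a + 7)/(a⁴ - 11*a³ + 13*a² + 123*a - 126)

Factor: a³ - 7*a² - a + 7 = (a + 1)·(a - 7)·(a - 1);  a⁴ - 11*a³ + 13*a² + 123*a - 126 = (a + 3)·(a - 6)·(a - 1)·(a - 7)
Cancel the common factors (a - 7), (a - 1).

(a + 1)/(a² - 3*a - 18)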